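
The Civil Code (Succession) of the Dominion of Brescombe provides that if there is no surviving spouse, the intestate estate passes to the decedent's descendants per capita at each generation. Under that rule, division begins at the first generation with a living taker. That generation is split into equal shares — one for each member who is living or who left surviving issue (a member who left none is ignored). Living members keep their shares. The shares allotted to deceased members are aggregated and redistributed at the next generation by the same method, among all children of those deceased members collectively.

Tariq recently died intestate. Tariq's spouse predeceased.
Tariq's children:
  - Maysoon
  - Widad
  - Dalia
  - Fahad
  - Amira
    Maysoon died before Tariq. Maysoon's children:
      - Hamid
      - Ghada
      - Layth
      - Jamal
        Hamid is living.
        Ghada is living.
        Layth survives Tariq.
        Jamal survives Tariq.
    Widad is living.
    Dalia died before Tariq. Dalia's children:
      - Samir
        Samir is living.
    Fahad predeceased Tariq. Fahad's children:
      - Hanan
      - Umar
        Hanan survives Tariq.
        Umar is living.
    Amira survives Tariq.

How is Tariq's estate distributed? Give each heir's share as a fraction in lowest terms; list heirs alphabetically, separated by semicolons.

There is no surviving spouse, so the entire estate passes to Tariq's descendants per capita at each generation.
At generation 1 (Maysoon, Widad, Dalia, Fahad, Amira) there are 5 shares of (1)/5 = 1/5 each.
Living: Widad and Amira — each takes 1/5.
Deceased: Maysoon, Dalia, and Fahad. Their combined 3/5 is pooled and carried to generation 2.
At generation 2 (Hamid, Ghada, Layth, Jamal, Samir, Hanan, Umar) there are 7 shares of (3/5)/7 = 3/35 each.
Living: Hamid, Ghada, Layth, Jamal, Samir, Hanan, and Umar — each takes 3/35.

Amira 1/5; Ghada 3/35; Hamid 3/35; Hanan 3/35; Jamal 3/35; Layth 3/35; Samir 3/35; Umar 3/35; Widad 1/5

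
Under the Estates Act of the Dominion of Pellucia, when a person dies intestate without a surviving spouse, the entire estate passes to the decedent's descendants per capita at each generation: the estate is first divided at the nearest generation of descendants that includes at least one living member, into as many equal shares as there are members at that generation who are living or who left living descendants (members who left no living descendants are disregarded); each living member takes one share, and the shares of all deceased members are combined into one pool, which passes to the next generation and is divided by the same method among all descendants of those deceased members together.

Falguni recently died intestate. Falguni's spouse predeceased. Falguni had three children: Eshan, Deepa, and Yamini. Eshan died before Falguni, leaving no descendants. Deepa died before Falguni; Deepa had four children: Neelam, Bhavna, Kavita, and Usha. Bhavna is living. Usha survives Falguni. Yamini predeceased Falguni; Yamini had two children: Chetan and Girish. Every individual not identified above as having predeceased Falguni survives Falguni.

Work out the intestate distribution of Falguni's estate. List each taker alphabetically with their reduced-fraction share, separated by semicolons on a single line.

Bhavna 1/6; Chetan 1/6; Girish 1/6; Kavita 1/6; Neelam 1/6; Usha 1/6

There is no surviving spouse, so the entire estate passes to Falguni's descendants per capita at each generation.
No one at generation 1 (Deepa, Yamini) is living; moving to the next generation.
At generation 2 (Neelam, Bhavna, Kavita, Usha, Chetan, Girish) there are 6 shares of (1)/6 = 1/6 each.
Living: Neelam, Bhavna, Kavita, Usha, Chetan, and Girish — each takes 1/6.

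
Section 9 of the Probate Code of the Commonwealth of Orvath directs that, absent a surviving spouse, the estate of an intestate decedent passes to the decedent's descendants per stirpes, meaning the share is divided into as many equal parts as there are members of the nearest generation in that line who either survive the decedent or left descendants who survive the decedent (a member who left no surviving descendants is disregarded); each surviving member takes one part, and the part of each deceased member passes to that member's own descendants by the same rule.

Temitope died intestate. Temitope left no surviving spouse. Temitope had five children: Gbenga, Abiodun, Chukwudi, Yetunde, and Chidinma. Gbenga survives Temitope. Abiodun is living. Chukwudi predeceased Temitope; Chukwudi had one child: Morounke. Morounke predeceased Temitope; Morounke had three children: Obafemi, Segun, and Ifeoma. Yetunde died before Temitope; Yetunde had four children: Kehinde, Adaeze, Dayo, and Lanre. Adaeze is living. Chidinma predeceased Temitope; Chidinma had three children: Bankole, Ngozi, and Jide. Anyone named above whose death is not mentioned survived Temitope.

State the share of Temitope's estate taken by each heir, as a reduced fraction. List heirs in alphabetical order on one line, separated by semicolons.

Abiodun 1/5; Adaeze 1/20; Bankole 1/15; Dayo 1/20; Gbenga 1/5; Ifeoma 1/15; Jide 1/15; Kehinde 1/20; Lanre 1/20; Ngozi 1/15; Obafemi 1/15; Segun 1/15

There is no surviving spouse, so the entire estate passes to Temitope's descendants per stirpes.
The estate is divided into 5 equal shares of 1/5 among Gbenga, Abiodun, Chukwudi, Yetunde, Chidinma.
Gbenga is living and takes 1/5.
Abiodun is living and takes 1/5.
Chukwudi predeceased; the 1/5 allotted to Chukwudi's branch passes to Chukwudi's issue by representation.
Morounke's line is the sole branch at this level, so the full 1/5 passes to Morounke's issue by representation.
The 1/5 is divided into 3 equal shares of 1/15 among Obafemi, Segun, Ifeoma.
Obafemi is living and takes 1/15.
Segun is living and takes 1/15.
Ifeoma is living and takes 1/15.
Yetunde predeceased; the 1/5 allotted to Yetunde's branch passes to Yetunde's issue by representation.
The 1/5 is divided into 4 equal shares of 1/20 among Kehinde, Adaeze, Dayo, Lanre.
Kehinde is living and takes 1/20.
Adaeze is living and takes 1/20.
Dayo is living and takes 1/20.
Lanre is living and takes 1/20.
Chidinma predeceased; the 1/5 allotted to Chidinma's branch passes to Chidinma's issue by representation.
The 1/5 is divided into 3 equal shares of 1/15 among Bankole, Ngozi, Jide.
Bankole is living and takes 1/15.
Ngozi is living and takes 1/15.
Jide is living and takes 1/15.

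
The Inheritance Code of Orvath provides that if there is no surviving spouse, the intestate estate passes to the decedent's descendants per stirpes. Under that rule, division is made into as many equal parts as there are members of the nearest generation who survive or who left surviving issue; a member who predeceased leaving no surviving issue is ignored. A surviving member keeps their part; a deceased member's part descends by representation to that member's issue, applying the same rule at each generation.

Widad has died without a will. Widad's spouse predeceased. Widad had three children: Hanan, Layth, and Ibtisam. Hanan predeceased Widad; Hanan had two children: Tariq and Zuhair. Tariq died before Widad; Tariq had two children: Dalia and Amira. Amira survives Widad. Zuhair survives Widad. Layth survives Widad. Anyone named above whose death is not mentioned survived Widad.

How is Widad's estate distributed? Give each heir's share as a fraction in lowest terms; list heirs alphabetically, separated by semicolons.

There is no surviving spouse, so the entire estate passes to Widad's descendants per stirpes.
The estate is divided into 3 equal shares of 1/3 among Hanan, Layth, Ibtisam.
Hanan predeceased; the 1/3 allotted to Hanan's branch passes to Hanan's issue by representation.
The 1/3 is divided into 2 equal shares of 1/6 among Tariq, Zuhair.
Tariq predeceased; the 1/6 allotted to Tariq's branch passes to Tariq's issue by representation.
The 1/6 is divided into 2 equal shares of 1/12 among Dalia, Amira.
Dalia is living and takes 1/12.
Amira is living and takes 1/12.
Zuhair is living and takes 1/6.
Layth is living and takes 1/3.
Ibtisam is living and takes 1/3.

Amira 1/12; Dalia 1/12; Ibtisam 1/3; Layth 1/3; Zuhair 1/6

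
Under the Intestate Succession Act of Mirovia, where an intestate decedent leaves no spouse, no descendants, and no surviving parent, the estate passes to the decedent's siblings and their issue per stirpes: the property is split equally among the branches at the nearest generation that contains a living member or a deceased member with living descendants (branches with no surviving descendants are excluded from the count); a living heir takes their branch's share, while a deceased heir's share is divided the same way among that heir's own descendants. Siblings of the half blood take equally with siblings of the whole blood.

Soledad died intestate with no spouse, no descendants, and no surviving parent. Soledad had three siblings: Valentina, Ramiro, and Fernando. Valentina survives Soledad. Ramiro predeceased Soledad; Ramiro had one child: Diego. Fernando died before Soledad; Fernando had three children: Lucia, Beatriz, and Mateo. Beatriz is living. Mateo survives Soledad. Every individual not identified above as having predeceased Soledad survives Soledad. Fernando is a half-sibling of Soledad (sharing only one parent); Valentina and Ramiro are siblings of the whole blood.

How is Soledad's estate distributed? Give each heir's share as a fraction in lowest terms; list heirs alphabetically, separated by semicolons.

Beatriz 1/9; Diego 1/3; Lucia 1/9; Mateo 1/9; Valentina 1/3

No spouse, descendants, or parent survives, so the estate passes to Soledad's siblings per stirpes.
Half-blood and whole-blood siblings take equally under the stated rule.
The estate is divided into 3 equal shares of 1/3 among Valentina, Ramiro, Fernando.
Valentina is living and takes 1/3.
Ramiro predeceased; the 1/3 allotted to Ramiro's branch passes to Ramiro's issue by representation.
Diego is the sole taker at this level and receives the full 1/3.
Fernando predeceased; the 1/3 allotted to Fernando's branch passes to Fernando's issue by representation.
The 1/3 is divided into 3 equal shares of 1/9 among Lucia, Beatriz, Mateo.
Lucia is living and takes 1/9.
Beatriz is living and takes 1/9.
Mateo is living and takes 1/9.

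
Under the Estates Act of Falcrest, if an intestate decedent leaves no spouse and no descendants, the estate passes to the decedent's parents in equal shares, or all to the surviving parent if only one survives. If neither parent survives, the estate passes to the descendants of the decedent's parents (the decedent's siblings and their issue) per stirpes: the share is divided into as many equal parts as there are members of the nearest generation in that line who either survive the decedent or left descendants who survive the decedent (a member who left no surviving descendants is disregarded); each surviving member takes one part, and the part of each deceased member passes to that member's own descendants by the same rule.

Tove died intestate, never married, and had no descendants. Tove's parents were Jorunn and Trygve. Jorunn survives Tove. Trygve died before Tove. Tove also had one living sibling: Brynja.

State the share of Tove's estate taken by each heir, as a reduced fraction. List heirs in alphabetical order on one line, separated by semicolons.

Only one parent, Jorunn, survives, so Jorunn takes the entire estate. The siblings take nothing because a surviving parent has priority.

Jorunn 1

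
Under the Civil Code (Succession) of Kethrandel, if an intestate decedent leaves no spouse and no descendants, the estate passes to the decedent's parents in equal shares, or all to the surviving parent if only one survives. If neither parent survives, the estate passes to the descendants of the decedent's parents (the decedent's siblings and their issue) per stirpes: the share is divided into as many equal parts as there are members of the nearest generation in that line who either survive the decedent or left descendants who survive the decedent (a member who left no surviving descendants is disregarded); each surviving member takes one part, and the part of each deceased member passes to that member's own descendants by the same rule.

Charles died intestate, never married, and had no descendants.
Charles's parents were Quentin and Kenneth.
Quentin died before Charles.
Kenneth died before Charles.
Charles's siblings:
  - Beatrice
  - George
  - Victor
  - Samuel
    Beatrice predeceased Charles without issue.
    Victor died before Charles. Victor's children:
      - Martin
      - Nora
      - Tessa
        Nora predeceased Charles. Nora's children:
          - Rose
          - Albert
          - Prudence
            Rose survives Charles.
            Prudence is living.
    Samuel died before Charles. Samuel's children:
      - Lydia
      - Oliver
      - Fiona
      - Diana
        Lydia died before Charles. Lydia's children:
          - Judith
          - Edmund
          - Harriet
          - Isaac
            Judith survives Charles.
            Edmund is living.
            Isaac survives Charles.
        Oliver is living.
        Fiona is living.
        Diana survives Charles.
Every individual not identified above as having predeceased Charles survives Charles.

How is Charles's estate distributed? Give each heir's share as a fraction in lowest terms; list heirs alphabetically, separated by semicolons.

Neither parent survives and there are no descendants, so the estate passes to Charles's siblings and their issue per stirpes.
Beatrice left no surviving issue, so that branch lapses and is disregarded.
The estate is divided into 3 equal shares of 1/3 among George, Victor, Samuel.
George is living and takes 1/3.
Victor predeceased; the 1/3 allotted to Victor's branch passes to Victor's issue by representation.
The 1/3 is divided into 3 equal shares of 1/9 among Martin, Nora, Tessa.
Martin is living and takes 1/9.
Nora predeceased; the 1/9 allotted to Nora's branch passes to Nora's issue by representation.
The 1/9 is divided into 3 equal shares of 1/27 among Rose, Albert, Prudence.
Rose is living and takes 1/27.
Albert is living and takes 1/27.
Prudence is living and takes 1/27.
Tessa is living and takes 1/9.
Samuel predeceased; the 1/3 allotted to Samuel's branch passes to Samuel's issue by representation.
The 1/3 is divided into 4 equal shares of 1/12 among Lydia, Oliver, Fiona, Diana.
Lydia predeceased; the 1/12 allotted to Lydia's branch passes to Lydia's issue by representation.
The 1/12 is divided into 4 equal shares of 1/48 among Judith, Edmund, Harriet, Isaac.
Judith is living and takes 1/48.
Edmund is living and takes 1/48.
Harriet is living and takes 1/48.
Isaac is living and takes 1/48.
Oliver is living and takes 1/12.
Fiona is living and takes 1/12.
Diana is living and takes 1/12.

Albert 1/27; Diana 1/12; Edmund 1/48; Fiona 1/12; George 1/3; Harriet 1/48; Isaac 1/48; Judith 1/48; Martin 1/9; Oliver 1/12; Prudence 1/27; Rose 1/27; Tessa 1/9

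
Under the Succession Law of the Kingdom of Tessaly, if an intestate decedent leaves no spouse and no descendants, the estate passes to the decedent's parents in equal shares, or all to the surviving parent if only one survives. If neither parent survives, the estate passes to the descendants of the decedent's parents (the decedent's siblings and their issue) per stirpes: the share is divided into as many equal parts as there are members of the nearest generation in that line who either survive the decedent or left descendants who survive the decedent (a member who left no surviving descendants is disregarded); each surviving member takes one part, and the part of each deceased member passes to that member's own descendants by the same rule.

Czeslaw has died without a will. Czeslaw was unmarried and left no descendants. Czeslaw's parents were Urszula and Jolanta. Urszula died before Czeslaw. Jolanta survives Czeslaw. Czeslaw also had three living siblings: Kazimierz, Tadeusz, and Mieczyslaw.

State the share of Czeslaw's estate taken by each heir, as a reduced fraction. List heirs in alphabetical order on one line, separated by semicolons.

Jolanta 1

Only one parent, Jolanta, survives, so Jolanta takes the entire estate. The siblings take nothing because a surviving parent has priority.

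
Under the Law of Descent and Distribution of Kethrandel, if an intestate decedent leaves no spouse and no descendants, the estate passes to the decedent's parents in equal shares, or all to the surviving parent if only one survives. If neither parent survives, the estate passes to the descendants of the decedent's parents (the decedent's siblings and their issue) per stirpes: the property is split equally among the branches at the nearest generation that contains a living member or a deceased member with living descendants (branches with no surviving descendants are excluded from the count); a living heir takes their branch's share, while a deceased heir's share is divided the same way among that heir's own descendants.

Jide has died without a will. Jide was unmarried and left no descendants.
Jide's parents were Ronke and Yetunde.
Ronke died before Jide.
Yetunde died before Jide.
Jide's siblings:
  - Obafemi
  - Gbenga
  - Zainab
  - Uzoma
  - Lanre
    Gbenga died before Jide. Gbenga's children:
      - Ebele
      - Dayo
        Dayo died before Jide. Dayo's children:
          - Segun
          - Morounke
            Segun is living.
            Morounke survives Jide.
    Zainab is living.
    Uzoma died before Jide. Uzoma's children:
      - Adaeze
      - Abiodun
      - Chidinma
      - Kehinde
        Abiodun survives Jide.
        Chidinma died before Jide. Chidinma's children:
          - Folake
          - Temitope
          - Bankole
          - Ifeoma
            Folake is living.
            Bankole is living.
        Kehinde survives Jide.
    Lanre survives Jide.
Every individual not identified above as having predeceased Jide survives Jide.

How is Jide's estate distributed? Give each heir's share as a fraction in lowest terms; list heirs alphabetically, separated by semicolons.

Abiodun 1/20; Adaeze 1/20; Bankole 1/80; Ebele 1/10; Folake 1/80; Ifeoma 1/80; Kehinde 1/20; Lanre 1/5; Morounke 1/20; Obafemi 1/5; Segun 1/20; Temitope 1/80; Zainab 1/5

Neither parent survives and there are no descendants, so the estate passes to Jide's siblings and their issue per stirpes.
The estate is divided into 5 equal shares of 1/5 among Obafemi, Gbenga, Zainab, Uzoma, Lanre.
Obafemi is living and takes 1/5.
Gbenga predeceased; the 1/5 allotted to Gbenga's branch passes to Gbenga's issue by representation.
The 1/5 is divided into 2 equal shares of 1/10 among Ebele, Dayo.
Ebele is living and takes 1/10.
Dayo predeceased; the 1/10 allotted to Dayo's branch passes to Dayo's issue by representation.
The 1/10 is divided into 2 equal shares of 1/20 among Segun, Morounke.
Segun is living and takes 1/20.
Morounke is living and takes 1/20.
Zainab is living and takes 1/5.
Uzoma predeceased; the 1/5 allotted to Uzoma's branch passes to Uzoma's issue by representation.
The 1/5 is divided into 4 equal shares of 1/20 among Adaeze, Abiodun, Chidinma, Kehinde.
Adaeze is living and takes 1/20.
Abiodun is living and takes 1/20.
Chidinma predeceased; the 1/20 allotted to Chidinma's branch passes to Chidinma's issue by representation.
The 1/20 is divided into 4 equal shares of 1/80 among Folake, Temitope, Bankole, Ifeoma.
Folake is living and takes 1/80.
Temitope is living and takes 1/80.
Bankole is living and takes 1/80.
Ifeoma is living and takes 1/80.
Kehinde is living and takes 1/20.
Lanre is living and takes 1/5.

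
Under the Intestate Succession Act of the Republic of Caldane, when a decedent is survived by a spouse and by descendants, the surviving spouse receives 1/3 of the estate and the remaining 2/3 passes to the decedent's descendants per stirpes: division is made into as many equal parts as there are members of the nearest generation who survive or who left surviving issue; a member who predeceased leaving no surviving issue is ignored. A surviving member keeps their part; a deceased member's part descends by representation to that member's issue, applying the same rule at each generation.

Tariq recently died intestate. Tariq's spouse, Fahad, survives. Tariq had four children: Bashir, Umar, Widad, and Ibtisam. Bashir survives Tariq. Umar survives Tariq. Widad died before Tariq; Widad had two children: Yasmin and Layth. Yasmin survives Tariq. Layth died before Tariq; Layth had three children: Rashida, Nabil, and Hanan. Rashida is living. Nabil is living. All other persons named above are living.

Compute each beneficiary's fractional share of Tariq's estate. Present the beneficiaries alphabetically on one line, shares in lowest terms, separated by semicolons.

Fahad, as surviving spouse, takes 1/3.
The remaining 2/3 passes to Tariq's descendants per stirpes.
The 2/3 is divided into 4 equal shares of 1/6 among Bashir, Umar, Widad, Ibtisam.
Bashir is living and takes 1/6.
Umar is living and takes 1/6.
Widad predeceased; the 1/6 allotted to Widad's branch passes to Widad's issue by representation.
The 1/6 is divided into 2 equal shares of 1/12 among Yasmin, Layth.
Yasmin is living and takes 1/12.
Layth predeceased; the 1/12 allotted to Layth's branch passes to Layth's issue by representation.
The 1/12 is divided into 3 equal shares of 1/36 among Rashida, Nabil, Hanan.
Rashida is living and takes 1/36.
Nabil is living and takes 1/36.
Hanan is living and takes 1/36.
Ibtisam is living and takes 1/6.

Bashir 1/6; Fahad 1/3; Hanan 1/36; Ibtisam 1/6; Nabil 1/36; Rashida 1/36; Umar 1/6; Yasmin 1/12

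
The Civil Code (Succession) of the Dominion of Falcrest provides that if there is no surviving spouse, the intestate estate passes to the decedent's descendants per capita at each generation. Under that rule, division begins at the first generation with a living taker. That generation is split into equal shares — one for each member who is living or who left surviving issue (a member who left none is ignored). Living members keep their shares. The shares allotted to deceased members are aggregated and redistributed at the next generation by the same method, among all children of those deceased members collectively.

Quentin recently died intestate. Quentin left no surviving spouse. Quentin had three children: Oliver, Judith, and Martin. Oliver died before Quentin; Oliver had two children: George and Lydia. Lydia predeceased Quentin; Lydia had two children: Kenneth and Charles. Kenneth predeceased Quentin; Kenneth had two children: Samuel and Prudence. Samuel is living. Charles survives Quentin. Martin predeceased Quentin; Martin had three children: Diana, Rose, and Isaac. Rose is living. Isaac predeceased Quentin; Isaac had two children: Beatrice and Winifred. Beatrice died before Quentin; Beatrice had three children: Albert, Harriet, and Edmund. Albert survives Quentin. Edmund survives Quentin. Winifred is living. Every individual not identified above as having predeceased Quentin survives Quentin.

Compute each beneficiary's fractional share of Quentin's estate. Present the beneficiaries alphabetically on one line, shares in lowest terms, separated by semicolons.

There is no surviving spouse, so the entire estate passes to Quentin's descendants per capita at each generation.
At generation 1 (Oliver, Judith, Martin) there are 3 shares of (1)/3 = 1/3 each.
Living: Judith — each takes 1/3.
Deceased: Oliver and Martin. Their combined 2/3 is pooled and carried to generation 2.
At generation 2 (George, Lydia, Diana, Rose, Isaac) there are 5 shares of (2/3)/5 = 2/15 each.
Living: George, Diana, and Rose — each takes 2/15.
Deceased: Lydia and Isaac. Their combined 4/15 is pooled and carried to generation 3.
At generation 3 (Kenneth, Charles, Beatrice, Winifred) there are 4 shares of (4/15)/4 = 1/15 each.
Living: Charles and Winifred — each takes 1/15.
Deceased: Kenneth and Beatrice. Their combined 2/15 is pooled and carried to generation 4.
At generation 4 (Samuel, Prudence, Albert, Harriet, Edmund) there are 5 shares of (2/15)/5 = 2/75 each.
Living: Samuel, Prudence, Albert, Harriet, and Edmund — each takes 2/75.

Albert 2/75; Charles 1/15; Diana 2/15; Edmund 2/75; George 2/15; Harriet 2/75; Judith 1/3; Prudence 2/75; Rose 2/15; Samuel 2/75; Winifred 1/15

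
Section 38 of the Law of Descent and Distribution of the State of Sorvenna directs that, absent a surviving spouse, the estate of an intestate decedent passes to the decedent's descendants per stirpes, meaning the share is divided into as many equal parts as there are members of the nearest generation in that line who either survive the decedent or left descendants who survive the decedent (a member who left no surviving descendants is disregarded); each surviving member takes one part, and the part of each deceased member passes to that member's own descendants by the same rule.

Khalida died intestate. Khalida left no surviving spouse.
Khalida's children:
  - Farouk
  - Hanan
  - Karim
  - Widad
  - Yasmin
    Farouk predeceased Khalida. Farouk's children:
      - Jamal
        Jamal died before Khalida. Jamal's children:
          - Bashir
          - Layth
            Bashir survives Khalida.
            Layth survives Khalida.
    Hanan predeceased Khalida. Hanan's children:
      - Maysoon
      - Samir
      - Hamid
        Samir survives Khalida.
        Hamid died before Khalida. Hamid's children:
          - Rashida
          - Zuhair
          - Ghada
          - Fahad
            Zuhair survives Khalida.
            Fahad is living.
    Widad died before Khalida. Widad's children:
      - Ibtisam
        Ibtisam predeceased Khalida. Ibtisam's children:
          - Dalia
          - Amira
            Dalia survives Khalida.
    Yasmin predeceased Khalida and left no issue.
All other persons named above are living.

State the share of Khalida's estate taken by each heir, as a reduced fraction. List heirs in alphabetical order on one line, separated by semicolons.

Amira 1/8; Bashir 1/8; Dalia 1/8; Fahad 1/48; Ghada 1/48; Karim 1/4; Layth 1/8; Maysoon 1/12; Rashida 1/48; Samir 1/12; Zuhair 1/48

There is no surviving spouse, so the entire estate passes to Khalida's descendants per stirpes.
Yasmin left no surviving issue, so that branch lapses and is disregarded.
The estate is divided into 4 equal shares of 1/4 among Farouk, Hanan, Karim, Widad.
Farouk predeceased; the 1/4 allotted to Farouk's branch passes to Farouk's issue by representation.
Jamal's line is the sole branch at this level, so the full 1/4 passes to Jamal's issue by representation.
The 1/4 is divided into 2 equal shares of 1/8 among Bashir, Layth.
Bashir is living and takes 1/8.
Layth is living and takes 1/8.
Hanan predeceased; the 1/4 allotted to Hanan's branch passes to Hanan's issue by representation.
The 1/4 is divided into 3 equal shares of 1/12 among Maysoon, Samir, Hamid.
Maysoon is living and takes 1/12.
Samir is living and takes 1/12.
Hamid predeceased; the 1/12 allotted to Hamid's branch passes to Hamid's issue by representation.
The 1/12 is divided into 4 equal shares of 1/48 among Rashida, Zuhair, Ghada, Fahad.
Rashida is living and takes 1/48.
Zuhair is living and takes 1/48.
Ghada is living and takes 1/48.
Fahad is living and takes 1/48.
Karim is living and takes 1/4.
Widad predeceased; the 1/4 allotted to Widad's branch passes to Widad's issue by representation.
Ibtisam's line is the sole branch at this level, so the full 1/4 passes to Ibtisam's issue by representation.
The 1/4 is divided into 2 equal shares of 1/8 among Dalia, Amira.
Dalia is living and takes 1/8.
Amira is living and takes 1/8.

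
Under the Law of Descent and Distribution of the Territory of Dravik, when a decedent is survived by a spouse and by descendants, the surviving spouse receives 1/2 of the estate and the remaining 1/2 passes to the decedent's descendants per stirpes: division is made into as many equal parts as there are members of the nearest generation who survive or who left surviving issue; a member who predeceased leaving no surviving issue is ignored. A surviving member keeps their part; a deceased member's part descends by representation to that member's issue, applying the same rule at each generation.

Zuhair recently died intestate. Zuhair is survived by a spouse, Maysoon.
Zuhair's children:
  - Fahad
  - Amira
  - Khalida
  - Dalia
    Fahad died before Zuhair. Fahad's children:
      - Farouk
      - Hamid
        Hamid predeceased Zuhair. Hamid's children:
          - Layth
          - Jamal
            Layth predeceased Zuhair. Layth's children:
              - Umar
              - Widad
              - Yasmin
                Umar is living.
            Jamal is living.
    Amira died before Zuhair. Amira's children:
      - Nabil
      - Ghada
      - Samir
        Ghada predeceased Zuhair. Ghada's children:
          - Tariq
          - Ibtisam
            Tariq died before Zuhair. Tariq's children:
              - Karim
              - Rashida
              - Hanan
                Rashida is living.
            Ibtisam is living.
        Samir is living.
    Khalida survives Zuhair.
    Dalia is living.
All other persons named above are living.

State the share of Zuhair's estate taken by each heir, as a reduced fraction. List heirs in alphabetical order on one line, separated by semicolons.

Dalia 1/8; Farouk 1/16; Hanan 1/144; Ibtisam 1/48; Jamal 1/32; Karim 1/144; Khalida 1/8; Maysoon 1/2; Nabil 1/24; Rashida 1/144; Samir 1/24; Umar 1/96; Widad 1/96; Yasmin 1/96

Maysoon, as surviving spouse, takes 1/2.
The remaining 1/2 passes to Zuhair's descendants per stirpes.
The 1/2 is divided into 4 equal shares of 1/8 among Fahad, Amira, Khalida, Dalia.
Fahad predeceased; the 1/8 allotted to Fahad's branch passes to Fahad's issue by representation.
The 1/8 is divided into 2 equal shares of 1/16 among Farouk, Hamid.
Farouk is living and takes 1/16.
Hamid predeceased; the 1/16 allotted to Hamid's branch passes to Hamid's issue by representation.
The 1/16 is divided into 2 equal shares of 1/32 among Layth, Jamal.
Layth predeceased; the 1/32 allotted to Layth's branch passes to Layth's issue by representation.
The 1/32 is divided into 3 equal shares of 1/96 among Umar, Widad, Yasmin.
Umar is living and takes 1/96.
Widad is living and takes 1/96.
Yasmin is living and takes 1/96.
Jamal is living and takes 1/32.
Amira predeceased; the 1/8 allotted to Amira's branch passes to Amira's issue by representation.
The 1/8 is divided into 3 equal shares of 1/24 among Nabil, Ghada, Samir.
Nabil is living and takes 1/24.
Ghada predeceased; the 1/24 allotted to Ghada's branch passes to Ghada's issue by representation.
The 1/24 is divided into 2 equal shares of 1/48 among Tariq, Ibtisam.
Tariq predeceased; the 1/48 allotted to Tariq's branch passes to Tariq's issue by representation.
The 1/48 is divided into 3 equal shares of 1/144 among Karim, Rashida, Hanan.
Karim is living and takes 1/144.
Rashida is living and takes 1/144.
Hanan is living and takes 1/144.
Ibtisam is living and takes 1/48.
Samir is living and takes 1/24.
Khalida is living and takes 1/8.
Dalia is living and takes 1/8.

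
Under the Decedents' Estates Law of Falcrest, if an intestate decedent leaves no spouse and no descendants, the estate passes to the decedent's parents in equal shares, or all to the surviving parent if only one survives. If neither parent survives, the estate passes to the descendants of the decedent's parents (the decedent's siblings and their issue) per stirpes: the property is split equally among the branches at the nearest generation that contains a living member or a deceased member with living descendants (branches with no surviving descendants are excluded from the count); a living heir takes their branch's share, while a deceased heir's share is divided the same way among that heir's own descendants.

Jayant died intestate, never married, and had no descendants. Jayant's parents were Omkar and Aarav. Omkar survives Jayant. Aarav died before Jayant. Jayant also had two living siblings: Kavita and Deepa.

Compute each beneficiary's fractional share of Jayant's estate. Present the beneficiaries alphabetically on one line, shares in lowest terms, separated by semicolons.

Omkar 1

Only one parent, Omkar, survives, so Omkar takes the entire estate. The siblings take nothing because a surviving parent has priority.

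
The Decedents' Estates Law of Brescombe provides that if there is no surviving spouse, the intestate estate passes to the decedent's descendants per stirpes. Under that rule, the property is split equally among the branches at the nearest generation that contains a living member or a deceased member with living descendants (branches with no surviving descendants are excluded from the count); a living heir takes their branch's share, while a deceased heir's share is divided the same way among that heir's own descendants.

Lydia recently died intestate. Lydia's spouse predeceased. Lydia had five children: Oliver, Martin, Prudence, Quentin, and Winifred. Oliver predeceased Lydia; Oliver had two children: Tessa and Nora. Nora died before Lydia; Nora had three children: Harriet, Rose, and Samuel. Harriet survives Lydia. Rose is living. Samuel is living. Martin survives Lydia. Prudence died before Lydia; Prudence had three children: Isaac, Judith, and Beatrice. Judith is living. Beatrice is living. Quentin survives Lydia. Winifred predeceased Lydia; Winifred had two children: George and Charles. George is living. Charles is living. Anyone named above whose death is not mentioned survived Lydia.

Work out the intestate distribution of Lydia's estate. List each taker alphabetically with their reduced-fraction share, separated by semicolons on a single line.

Beatrice 1/15; Charles 1/10; George 1/10; Harriet 1/30; Isaac 1/15; Judith 1/15; Martin 1/5; Quentin 1/5; Rose 1/30; Samuel 1/30; Tessa 1/10

There is no surviving spouse, so the entire estate passes to Lydia's descendants per stirpes.
The estate is divided into 5 equal shares of 1/5 among Oliver, Martin, Prudence, Quentin, Winifred.
Oliver predeceased; the 1/5 allotted to Oliver's branch passes to Oliver's issue by representation.
The 1/5 is divided into 2 equal shares of 1/10 among Tessa, Nora.
Tessa is living and takes 1/10.
Nora predeceased; the 1/10 allotted to Nora's branch passes to Nora's issue by representation.
The 1/10 is divided into 3 equal shares of 1/30 among Harriet, Rose, Samuel.
Harriet is living and takes 1/30.
Rose is living and takes 1/30.
Samuel is living and takes 1/30.
Martin is living and takes 1/5.
Prudence predeceased; the 1/5 allotted to Prudence's branch passes to Prudence's issue by representation.
The 1/5 is divided into 3 equal shares of 1/15 among Isaac, Judith, Beatrice.
Isaac is living and takes 1/15.
Judith is living and takes 1/15.
Beatrice is living and takes 1/15.
Quentin is living and takes 1/5.
Winifred predeceased; the 1/5 allotted to Winifred's branch passes to Winifred's issue by representation.
The 1/5 is divided into 2 equal shares of 1/10 among George, Charles.
George is living and takes 1/10.
Charles is living and takes 1/10.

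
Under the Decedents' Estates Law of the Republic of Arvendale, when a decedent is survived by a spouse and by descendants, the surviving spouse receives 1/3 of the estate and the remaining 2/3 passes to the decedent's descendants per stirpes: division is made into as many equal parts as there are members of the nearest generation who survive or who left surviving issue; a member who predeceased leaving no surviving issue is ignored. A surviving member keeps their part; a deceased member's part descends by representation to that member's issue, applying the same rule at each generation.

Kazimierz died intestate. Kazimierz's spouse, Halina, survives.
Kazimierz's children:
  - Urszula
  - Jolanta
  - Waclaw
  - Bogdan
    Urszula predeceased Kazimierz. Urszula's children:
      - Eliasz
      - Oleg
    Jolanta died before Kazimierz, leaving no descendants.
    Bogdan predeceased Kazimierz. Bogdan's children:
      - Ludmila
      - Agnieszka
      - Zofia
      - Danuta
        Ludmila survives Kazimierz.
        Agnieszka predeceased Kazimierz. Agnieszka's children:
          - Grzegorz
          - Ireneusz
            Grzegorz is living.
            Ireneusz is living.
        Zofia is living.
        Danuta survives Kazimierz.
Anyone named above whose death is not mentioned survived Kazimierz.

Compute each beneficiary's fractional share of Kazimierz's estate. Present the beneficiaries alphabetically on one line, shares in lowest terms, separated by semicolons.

Halina, as surviving spouse, takes 1/3.
The remaining 2/3 passes to Kazimierz's descendants per stirpes.
Jolanta left no surviving issue, so that branch lapses and is disregarded.
The 2/3 is divided into 3 equal shares of 2/9 among Urszula, Waclaw, Bogdan.
Urszula predeceased; the 2/9 allotted to Urszula's branch passes to Urszula's issue by representation.
The 2/9 is divided into 2 equal shares of 1/9 among Eliasz, Oleg.
Eliasz is living and takes 1/9.
Oleg is living and takes 1/9.
Waclaw is living and takes 2/9.
Bogdan predeceased; the 2/9 allotted to Bogdan's branch passes to Bogdan's issue by representation.
The 2/9 is divided into 4 equal shares of 1/18 among Ludmila, Agnieszka, Zofia, Danuta.
Ludmila is living and takes 1/18.
Agnieszka predeceased; the 1/18 allotted to Agnieszka's branch passes to Agnieszka's issue by representation.
The 1/18 is divided into 2 equal shares of 1/36 among Grzegorz, Ireneusz.
Grzegorz is living and takes 1/36.
Ireneusz is living and takes 1/36.
Zofia is living and takes 1/18.
Danuta is living and takes 1/18.

Danuta 1/18; Eliasz 1/9; Grzegorz 1/36; Halina 1/3; Ireneusz 1/36; Ludmila 1/18; Oleg 1/9; Waclaw 2/9; Zofia 1/18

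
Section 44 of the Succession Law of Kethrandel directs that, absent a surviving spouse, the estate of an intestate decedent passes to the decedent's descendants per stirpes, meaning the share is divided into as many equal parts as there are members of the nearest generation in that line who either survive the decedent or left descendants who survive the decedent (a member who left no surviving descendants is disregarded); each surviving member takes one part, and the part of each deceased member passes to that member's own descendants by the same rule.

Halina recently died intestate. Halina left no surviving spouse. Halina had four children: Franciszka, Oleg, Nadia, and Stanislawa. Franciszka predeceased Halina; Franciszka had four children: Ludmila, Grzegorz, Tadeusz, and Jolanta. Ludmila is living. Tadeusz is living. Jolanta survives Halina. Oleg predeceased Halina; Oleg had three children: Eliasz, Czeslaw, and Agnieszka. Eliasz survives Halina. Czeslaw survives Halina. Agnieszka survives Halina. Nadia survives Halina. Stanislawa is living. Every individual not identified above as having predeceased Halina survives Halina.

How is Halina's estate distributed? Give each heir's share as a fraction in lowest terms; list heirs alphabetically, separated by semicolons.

There is no surviving spouse, so the entire estate passes to Halina's descendants per stirpes.
The estate is divided into 4 equal shares of 1/4 among Franciszka, Oleg, Nadia, Stanislawa.
Franciszka predeceased; the 1/4 allotted to Franciszka's branch passes to Franciszka's issue by representation.
The 1/4 is divided into 4 equal shares of 1/16 among Ludmila, Grzegorz, Tadeusz, Jolanta.
Ludmila is living and takes 1/16.
Grzegorz is living and takes 1/16.
Tadeusz is living and takes 1/16.
Jolanta is living and takes 1/16.
Oleg predeceased; the 1/4 allotted to Oleg's branch passes to Oleg's issue by representation.
The 1/4 is divided into 3 equal shares of 1/12 among Eliasz, Czeslaw, Agnieszka.
Eliasz is living and takes 1/12.
Czeslaw is living and takes 1/12.
Agnieszka is living and takes 1/12.
Nadia is living and takes 1/4.
Stanislawa is living and takes 1/4.

Agnieszka 1/12; Czeslaw 1/12; Eliasz 1/12; Grzegorz 1/16; Jolanta 1/16; Ludmila 1/16; Nadia 1/4; Stanislawa 1/4; Tadeusz 1/16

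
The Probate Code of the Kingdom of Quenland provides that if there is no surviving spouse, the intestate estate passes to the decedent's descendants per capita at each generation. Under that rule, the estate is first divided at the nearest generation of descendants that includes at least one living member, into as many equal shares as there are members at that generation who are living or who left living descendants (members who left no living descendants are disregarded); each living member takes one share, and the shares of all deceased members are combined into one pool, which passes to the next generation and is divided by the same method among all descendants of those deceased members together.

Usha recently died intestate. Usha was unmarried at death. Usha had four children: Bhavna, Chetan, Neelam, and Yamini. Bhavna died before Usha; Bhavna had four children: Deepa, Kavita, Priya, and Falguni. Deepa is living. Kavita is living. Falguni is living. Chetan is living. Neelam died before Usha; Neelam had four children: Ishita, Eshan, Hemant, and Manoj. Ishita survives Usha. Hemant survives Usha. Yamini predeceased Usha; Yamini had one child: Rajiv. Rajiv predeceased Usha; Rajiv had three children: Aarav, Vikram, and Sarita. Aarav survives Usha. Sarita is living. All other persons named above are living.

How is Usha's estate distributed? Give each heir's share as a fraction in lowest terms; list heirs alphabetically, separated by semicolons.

Aarav 1/36; Chetan 1/4; Deepa 1/12; Eshan 1/12; Falguni 1/12; Hemant 1/12; Ishita 1/12; Kavita 1/12; Manoj 1/12; Priya 1/12; Sarita 1/36; Vikram 1/36

There is no surviving spouse, so the entire estate passes to Usha's descendants per capita at each generation.
At generation 1 (Bhavna, Chetan, Neelam, Yamini) there are 4 shares of (1)/4 = 1/4 each.
Living: Chetan — each takes 1/4.
Deceased: Bhavna, Neelam, and Yamini. Their combined 3/4 is pooled and carried to generation 2.
At generation 2 (Deepa, Kavita, Priya, Falguni, Ishita, Eshan, Hemant, Manoj, Rajiv) there are 9 shares of (3/4)/9 = 1/12 each.
Living: Deepa, Kavita, Priya, Falguni, Ishita, Eshan, Hemant, and Manoj — each takes 1/12.
Deceased: Rajiv. That 1/12 share is carried to generation 3.
At generation 3 (Aarav, Vikram, Sarita) there are 3 shares of (1/12)/3 = 1/36 each.
Living: Aarav, Vikram, and Sarita — each takes 1/36.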